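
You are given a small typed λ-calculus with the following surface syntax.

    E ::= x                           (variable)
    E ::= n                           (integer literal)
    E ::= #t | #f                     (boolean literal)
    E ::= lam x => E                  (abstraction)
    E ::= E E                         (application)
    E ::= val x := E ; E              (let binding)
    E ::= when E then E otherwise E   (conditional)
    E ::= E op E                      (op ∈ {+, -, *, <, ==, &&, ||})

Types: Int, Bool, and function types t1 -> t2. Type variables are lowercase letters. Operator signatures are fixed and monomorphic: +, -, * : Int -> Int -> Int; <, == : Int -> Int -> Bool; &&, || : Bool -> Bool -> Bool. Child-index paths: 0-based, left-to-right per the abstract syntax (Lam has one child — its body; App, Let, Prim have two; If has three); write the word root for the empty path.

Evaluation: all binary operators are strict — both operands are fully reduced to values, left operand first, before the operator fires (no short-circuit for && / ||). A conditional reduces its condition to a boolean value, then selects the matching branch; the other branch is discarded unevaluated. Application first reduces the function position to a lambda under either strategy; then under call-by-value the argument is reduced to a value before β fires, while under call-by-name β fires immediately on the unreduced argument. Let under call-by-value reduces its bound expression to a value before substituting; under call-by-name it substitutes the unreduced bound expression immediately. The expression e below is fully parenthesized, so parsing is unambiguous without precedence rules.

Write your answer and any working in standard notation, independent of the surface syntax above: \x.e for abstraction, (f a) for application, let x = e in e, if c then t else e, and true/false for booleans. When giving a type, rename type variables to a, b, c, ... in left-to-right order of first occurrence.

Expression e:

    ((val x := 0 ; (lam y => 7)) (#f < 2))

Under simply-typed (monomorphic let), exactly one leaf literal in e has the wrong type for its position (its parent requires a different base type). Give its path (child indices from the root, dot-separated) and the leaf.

Answer: 1.0 : false

Working:
let x : Int
\y._ : a -> Int
  unify Bool ~ Int
  FAIL: mismatch Bool ~ Int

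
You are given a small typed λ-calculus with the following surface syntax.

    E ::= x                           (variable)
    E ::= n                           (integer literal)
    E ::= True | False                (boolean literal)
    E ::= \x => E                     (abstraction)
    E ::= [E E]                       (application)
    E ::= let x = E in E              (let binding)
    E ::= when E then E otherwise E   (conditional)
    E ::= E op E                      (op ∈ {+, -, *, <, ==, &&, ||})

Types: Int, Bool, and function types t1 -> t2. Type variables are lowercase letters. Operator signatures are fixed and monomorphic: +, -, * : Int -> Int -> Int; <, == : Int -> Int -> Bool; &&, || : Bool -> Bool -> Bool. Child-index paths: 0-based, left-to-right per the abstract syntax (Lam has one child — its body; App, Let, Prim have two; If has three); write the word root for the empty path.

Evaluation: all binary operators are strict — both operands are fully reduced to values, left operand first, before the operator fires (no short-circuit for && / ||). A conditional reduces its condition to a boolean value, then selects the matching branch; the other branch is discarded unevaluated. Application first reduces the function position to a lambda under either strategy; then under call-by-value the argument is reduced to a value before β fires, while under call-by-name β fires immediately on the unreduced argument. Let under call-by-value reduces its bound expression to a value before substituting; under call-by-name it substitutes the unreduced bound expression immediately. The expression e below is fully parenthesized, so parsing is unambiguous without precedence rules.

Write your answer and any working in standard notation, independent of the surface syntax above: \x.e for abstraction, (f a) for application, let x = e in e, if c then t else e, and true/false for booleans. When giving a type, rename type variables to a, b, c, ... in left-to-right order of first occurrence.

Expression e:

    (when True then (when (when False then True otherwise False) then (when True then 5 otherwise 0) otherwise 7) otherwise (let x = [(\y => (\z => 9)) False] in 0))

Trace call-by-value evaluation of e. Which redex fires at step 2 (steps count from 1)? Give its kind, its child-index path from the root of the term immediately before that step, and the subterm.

Answer: if at 0 : (if false then true else false)

Derivation:
step 0: (if true then (if (if false then true else false) then (if true then 5 else 0) else 7) else (let x = ((\y.(\z.9)) false) in 0))
step 1: [if@root] (if (if false then true else false) then (if true then 5 else 0) else 7)
step 2: [if@0] (if false then (if true then 5 else 0) else 7)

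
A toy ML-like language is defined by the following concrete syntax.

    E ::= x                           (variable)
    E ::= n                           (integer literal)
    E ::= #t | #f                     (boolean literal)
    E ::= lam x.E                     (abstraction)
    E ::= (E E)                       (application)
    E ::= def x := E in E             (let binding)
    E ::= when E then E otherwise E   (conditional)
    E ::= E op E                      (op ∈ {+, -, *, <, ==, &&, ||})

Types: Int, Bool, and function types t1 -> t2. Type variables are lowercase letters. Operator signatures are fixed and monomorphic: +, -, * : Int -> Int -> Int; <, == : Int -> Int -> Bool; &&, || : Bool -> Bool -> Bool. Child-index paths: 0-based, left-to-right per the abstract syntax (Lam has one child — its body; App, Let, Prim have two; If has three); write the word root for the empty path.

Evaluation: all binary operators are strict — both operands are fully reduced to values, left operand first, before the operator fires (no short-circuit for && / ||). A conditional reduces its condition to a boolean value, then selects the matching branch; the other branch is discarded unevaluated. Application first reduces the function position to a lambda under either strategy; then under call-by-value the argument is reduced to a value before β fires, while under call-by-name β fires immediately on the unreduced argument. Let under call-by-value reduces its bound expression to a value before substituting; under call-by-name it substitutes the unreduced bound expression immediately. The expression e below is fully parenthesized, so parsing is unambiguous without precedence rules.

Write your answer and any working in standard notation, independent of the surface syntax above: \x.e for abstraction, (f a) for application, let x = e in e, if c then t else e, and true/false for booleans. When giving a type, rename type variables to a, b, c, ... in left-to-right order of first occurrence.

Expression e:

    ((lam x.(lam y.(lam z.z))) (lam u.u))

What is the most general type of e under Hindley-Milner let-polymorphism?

Trace:
z : c
\z._ : c -> c
\y._ : b -> c -> c
\x._ : a -> b -> c -> c
u : d
\u._ : d -> d
  unify a -> b -> c -> c ~ (d -> d) -> e
  unify a ~ d -> d
  unify b -> c -> c ~ e
_ _ : b -> c -> c

Answer: a -> b -> b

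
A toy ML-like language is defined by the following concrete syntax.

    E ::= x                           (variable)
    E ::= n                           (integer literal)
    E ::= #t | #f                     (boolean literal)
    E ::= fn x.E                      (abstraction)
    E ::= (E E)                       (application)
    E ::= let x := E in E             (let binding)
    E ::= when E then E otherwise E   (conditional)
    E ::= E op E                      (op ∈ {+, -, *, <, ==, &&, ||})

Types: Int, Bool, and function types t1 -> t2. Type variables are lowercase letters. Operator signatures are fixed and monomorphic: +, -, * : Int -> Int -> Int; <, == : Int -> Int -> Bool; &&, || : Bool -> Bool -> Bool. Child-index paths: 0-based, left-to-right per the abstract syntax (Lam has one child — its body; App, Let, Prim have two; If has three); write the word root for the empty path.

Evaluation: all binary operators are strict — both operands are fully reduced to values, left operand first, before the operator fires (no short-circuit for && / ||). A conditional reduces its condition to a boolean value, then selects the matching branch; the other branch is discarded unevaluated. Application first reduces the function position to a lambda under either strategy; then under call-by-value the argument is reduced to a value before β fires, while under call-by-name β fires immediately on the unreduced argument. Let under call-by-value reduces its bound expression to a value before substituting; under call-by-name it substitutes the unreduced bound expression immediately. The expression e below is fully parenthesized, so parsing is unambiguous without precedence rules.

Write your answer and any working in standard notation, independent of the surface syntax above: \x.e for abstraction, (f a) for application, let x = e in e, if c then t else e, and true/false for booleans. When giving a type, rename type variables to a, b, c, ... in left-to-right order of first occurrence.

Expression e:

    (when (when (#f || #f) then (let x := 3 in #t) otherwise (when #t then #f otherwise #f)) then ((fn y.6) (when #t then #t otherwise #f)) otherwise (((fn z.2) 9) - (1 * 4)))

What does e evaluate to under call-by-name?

Trace:
step 0: (if (if (false || false) then (let x = 3 in true) else (if true then false else false)) then ((\y.6) (if true then true else false)) else (((\z.2) 9) - (1 * 4)))
step 1: [delta@0.0] (if (if false then (let x = 3 in true) else (if true then false else false)) then ((\y.6) (if true then true else false)) else (((\z.2) 9) - (1 * 4)))
step 2: [if@0] (if (if true then false else false) then ((\y.6) (if true then true else false)) else (((\z.2) 9) - (1 * 4)))
step 3: [if@0] (if false then ((\y.6) (if true then true else false)) else (((\z.2) 9) - (1 * 4)))
step 4: [if@root] (((\z.2) 9) - (1 * 4))
step 5: [beta@0] (2 - (1 * 4))
step 6: [delta@1] (2 - 4)
step 7: [delta@root] -2

Answer: -2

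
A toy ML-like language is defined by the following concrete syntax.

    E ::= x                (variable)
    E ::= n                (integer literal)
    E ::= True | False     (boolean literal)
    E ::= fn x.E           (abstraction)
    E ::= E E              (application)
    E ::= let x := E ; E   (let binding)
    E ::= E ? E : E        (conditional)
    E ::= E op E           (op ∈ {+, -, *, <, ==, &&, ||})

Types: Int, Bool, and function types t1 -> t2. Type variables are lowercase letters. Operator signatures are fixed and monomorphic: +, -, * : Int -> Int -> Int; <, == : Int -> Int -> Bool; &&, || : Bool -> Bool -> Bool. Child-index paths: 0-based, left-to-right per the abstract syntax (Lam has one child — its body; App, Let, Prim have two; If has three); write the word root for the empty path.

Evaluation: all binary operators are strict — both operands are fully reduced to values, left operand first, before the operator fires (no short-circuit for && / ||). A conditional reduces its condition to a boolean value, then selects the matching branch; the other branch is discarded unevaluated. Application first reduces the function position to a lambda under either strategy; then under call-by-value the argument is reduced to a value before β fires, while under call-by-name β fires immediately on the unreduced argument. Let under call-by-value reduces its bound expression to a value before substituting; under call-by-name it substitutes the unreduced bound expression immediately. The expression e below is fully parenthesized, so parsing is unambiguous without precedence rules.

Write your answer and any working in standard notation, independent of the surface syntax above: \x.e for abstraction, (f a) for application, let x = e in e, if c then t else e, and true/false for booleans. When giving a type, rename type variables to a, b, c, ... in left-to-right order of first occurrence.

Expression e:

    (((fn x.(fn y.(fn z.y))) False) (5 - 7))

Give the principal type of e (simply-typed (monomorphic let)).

Derivation:
y : b
\z._ : c -> b
\y._ : b -> c -> b
\x._ : a -> b -> c -> b
  unify a -> b -> c -> b ~ Bool -> d
  unify a ~ Bool
  unify b -> c -> b ~ d
_ _ : b -> c -> b
  unify Int ~ Int
  unify Int ~ Int
  unify b -> c -> b ~ Int -> e
  unify b ~ Int
  unify c -> Int ~ e
_ _ : c -> Int

Answer: a -> Int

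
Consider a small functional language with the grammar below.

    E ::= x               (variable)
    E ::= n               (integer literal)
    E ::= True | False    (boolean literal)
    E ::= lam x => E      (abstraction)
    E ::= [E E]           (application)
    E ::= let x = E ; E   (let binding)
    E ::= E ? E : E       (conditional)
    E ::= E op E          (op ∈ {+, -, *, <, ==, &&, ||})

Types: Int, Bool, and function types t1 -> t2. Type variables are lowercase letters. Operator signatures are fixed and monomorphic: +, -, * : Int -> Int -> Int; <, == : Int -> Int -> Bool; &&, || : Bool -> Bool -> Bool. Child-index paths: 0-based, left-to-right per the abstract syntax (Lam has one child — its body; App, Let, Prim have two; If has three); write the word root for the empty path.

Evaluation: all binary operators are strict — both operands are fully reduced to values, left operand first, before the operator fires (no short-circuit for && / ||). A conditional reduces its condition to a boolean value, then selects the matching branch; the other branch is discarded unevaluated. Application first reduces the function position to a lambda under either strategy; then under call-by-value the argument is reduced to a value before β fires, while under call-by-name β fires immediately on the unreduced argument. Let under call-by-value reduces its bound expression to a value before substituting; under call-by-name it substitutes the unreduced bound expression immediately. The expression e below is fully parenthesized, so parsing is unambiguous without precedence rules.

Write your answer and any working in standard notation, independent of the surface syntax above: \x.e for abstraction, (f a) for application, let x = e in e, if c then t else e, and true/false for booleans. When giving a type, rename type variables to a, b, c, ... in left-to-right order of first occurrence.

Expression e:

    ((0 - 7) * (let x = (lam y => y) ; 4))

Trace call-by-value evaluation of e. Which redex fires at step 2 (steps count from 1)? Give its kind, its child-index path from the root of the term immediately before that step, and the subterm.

Answer: let at 1 : (let x = (\y.y) in 4)

Derivation:
step 0: ((0 - 7) * (let x = (\y.y) in 4))
step 1: [delta@0] (-7 * (let x = (\y.y) in 4))
step 2: [let@1] (-7 * 4)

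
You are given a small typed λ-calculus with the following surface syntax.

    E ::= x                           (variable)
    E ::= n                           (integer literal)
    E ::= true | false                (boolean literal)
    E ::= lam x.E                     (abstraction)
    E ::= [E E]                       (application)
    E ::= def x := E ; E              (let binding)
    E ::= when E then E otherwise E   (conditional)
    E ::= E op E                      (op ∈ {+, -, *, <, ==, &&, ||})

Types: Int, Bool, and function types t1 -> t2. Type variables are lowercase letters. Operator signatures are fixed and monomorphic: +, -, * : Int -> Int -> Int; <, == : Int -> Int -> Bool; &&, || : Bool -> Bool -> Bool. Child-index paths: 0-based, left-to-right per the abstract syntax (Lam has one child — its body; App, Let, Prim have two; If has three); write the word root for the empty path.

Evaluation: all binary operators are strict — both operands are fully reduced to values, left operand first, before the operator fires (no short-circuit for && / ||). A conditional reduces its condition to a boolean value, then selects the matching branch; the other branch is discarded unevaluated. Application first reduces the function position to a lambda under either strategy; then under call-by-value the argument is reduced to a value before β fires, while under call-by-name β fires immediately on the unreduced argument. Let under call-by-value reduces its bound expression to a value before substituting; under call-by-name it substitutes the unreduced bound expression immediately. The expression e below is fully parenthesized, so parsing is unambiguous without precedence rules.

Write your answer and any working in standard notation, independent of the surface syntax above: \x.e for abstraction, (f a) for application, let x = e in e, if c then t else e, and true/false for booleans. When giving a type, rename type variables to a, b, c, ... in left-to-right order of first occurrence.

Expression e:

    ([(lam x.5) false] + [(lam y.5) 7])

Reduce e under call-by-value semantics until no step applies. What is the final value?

Answer: 10

Derivation:
step 0: (((\x.5) false) + ((\y.5) 7))
step 1: [beta@0] (5 + ((\y.5) 7))
step 2: [beta@1] (5 + 5)
step 3: [delta@root] 10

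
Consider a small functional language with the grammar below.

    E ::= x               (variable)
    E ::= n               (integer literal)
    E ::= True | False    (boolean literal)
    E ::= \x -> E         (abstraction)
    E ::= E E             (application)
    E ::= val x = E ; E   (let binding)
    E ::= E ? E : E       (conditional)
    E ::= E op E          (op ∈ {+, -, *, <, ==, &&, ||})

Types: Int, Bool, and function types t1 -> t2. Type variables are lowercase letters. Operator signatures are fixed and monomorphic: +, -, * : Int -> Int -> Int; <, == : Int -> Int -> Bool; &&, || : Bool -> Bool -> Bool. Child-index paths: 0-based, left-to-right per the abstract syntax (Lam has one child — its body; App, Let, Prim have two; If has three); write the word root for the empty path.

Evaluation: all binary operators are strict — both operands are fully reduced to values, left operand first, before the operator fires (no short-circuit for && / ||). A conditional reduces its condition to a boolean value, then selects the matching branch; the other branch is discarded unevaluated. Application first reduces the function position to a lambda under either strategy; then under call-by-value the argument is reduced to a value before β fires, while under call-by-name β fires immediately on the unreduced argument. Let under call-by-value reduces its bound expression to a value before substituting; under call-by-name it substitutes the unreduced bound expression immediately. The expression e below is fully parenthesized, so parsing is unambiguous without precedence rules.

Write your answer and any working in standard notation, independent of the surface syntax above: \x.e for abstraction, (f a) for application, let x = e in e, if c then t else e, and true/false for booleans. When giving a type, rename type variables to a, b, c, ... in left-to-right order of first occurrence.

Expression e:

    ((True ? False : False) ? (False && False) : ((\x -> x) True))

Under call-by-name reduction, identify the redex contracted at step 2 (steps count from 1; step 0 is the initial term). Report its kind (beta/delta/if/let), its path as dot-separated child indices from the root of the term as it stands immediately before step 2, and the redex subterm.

Answer: if at root : (if false then (false && false) else ((\x.x) true))

Derivation:
step 0: (if (if true then false else false) then (false && false) else ((\x.x) true))
step 1: [if@0] (if false then (false && false) else ((\x.x) true))
step 2: [if@root] ((\x.x) true)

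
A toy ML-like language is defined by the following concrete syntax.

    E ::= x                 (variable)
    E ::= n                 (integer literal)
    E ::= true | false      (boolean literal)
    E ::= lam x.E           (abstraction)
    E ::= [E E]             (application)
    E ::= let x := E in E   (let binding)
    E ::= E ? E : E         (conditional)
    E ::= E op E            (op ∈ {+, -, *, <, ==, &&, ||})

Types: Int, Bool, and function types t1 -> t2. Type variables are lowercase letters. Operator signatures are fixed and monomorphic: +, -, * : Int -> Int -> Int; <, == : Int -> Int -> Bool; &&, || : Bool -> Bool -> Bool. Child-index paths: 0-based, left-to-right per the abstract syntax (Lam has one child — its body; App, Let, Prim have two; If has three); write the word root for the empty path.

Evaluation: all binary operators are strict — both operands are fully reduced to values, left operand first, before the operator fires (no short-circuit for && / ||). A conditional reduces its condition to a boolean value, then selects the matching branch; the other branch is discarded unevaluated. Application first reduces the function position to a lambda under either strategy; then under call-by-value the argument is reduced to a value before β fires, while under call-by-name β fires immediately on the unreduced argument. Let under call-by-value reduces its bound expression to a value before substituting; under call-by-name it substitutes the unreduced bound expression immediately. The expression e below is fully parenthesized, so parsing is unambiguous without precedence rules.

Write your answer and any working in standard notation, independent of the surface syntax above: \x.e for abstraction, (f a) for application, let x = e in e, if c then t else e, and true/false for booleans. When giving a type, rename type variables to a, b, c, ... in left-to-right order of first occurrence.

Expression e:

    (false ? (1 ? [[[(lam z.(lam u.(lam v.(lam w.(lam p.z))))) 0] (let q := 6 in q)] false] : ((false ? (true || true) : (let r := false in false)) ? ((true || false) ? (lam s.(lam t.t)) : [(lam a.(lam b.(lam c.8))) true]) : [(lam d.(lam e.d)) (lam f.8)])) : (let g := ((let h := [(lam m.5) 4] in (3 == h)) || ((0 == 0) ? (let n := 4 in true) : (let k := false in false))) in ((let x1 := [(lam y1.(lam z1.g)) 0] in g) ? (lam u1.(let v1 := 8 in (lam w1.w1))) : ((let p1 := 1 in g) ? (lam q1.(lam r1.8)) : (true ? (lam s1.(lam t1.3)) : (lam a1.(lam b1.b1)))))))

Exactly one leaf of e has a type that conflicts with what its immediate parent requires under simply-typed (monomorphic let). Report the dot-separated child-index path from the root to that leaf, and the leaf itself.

Answer: 1.0 : 1

Derivation:
  unify Bool ~ Bool
  unify Int ~ Bool
  FAIL: mismatch Int ~ Bool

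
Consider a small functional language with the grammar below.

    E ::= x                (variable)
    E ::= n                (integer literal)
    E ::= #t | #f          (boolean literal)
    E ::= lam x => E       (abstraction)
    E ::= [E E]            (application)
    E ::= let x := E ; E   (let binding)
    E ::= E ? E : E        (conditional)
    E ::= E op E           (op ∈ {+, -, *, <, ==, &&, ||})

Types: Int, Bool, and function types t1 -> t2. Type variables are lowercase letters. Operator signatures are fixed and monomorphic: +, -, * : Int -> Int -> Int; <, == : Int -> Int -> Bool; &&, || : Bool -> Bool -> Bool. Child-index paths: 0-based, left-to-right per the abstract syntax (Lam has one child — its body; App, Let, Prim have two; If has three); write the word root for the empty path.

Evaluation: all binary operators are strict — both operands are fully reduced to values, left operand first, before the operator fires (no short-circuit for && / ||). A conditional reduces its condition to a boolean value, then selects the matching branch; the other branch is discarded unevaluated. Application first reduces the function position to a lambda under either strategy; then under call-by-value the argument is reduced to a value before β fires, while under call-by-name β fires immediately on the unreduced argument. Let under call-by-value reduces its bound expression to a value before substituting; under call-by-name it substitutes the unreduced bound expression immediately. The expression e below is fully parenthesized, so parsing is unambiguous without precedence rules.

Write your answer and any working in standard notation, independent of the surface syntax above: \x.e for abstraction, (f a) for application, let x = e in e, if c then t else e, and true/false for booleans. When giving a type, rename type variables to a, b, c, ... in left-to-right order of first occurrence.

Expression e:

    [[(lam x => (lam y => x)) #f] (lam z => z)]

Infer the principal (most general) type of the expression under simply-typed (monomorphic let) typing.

Trace:
x : a
\y._ : b -> a
\x._ : a -> b -> a
  unify a -> b -> a ~ Bool -> c
  unify a ~ Bool
  unify b -> Bool ~ c
_ _ : b -> Bool
z : d
\z._ : d -> d
  unify b -> Bool ~ (d -> d) -> e
  unify b ~ d -> d
  unify Bool ~ e
_ _ : Bool

Answer: Bool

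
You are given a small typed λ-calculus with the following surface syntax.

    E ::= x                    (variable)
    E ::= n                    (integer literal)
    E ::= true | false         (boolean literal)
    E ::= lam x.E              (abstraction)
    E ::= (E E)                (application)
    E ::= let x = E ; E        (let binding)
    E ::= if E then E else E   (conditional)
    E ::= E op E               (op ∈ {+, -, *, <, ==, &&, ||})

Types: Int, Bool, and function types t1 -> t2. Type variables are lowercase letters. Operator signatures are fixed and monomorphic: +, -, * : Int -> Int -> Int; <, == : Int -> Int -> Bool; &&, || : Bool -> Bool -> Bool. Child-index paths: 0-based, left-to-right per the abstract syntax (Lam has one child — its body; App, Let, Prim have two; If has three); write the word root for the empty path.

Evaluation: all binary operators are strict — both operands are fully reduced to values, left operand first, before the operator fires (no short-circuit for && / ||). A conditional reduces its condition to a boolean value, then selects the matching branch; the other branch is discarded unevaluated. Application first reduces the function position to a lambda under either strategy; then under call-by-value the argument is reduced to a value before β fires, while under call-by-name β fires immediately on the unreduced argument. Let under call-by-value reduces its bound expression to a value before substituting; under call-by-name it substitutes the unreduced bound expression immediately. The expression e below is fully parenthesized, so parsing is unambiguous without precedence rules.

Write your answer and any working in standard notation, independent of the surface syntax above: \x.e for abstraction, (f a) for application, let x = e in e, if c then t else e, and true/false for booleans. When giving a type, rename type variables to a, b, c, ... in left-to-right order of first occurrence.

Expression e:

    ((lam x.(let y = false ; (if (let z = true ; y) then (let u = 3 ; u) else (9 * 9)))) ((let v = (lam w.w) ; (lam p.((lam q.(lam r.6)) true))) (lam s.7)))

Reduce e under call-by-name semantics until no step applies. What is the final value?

Answer: 81

Derivation:
step 0: ((\x.(let y = false in (if (let z = true in y) then (let u = 3 in u) else (9 * 9)))) ((let v = (\w.w) in (\p.((\q.(\r.6)) true))) (\s.7)))
step 1: [beta@root] (let y = false in (if (let z = true in y) then (let u = 3 in u) else (9 * 9)))
step 2: [let@root] (if (let z = true in false) then (let u = 3 in u) else (9 * 9))
step 3: [let@0] (if false then (let u = 3 in u) else (9 * 9))
step 4: [if@root] (9 * 9)
step 5: [delta@root] 81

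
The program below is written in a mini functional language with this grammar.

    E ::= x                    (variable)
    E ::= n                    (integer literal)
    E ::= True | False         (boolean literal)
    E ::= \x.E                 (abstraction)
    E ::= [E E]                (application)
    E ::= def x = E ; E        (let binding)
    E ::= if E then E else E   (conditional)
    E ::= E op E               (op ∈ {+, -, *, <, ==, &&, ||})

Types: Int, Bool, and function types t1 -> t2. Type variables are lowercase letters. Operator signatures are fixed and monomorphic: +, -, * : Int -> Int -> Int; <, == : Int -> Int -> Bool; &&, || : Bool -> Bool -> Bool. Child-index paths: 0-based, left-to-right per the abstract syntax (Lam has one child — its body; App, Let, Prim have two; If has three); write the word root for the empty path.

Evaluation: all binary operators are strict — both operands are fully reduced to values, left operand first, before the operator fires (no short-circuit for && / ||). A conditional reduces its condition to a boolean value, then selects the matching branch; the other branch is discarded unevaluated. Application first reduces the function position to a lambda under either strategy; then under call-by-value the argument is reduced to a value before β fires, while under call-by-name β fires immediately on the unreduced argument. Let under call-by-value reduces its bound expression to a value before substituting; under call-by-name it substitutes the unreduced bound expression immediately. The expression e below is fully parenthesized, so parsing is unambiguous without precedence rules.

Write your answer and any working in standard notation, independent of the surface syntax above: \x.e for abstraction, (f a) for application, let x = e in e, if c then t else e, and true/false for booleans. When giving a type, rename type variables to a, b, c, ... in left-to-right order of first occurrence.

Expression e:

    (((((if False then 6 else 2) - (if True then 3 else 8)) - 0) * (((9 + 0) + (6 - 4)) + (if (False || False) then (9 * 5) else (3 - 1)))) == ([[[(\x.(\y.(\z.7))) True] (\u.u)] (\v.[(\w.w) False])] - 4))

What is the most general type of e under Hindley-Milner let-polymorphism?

Working:
  unify Bool ~ Bool
  unify Int ~ Int
  unify Int ~ Int
  unify Bool ~ Bool
  unify Int ~ Int
  unify Int ~ Int
  unify Int ~ Int
  unify Int ~ Int
  unify Int ~ Int
  unify Int ~ Int
  unify Int ~ Int
  unify Int ~ Int
  unify Int ~ Int
  unify Int ~ Int
  unify Int ~ Int
  unify Int ~ Int
  unify Bool ~ Bool
  unify Bool ~ Bool
  unify Bool ~ Bool
  unify Int ~ Int
  unify Int ~ Int
  unify Int ~ Int
  unify Int ~ Int
  unify Int ~ Int
  unify Int ~ Int
  unify Int ~ Int
  unify Int ~ Int
\z._ : c -> Int
\y._ : b -> c -> Int
\x._ : a -> b -> c -> Int
  unify a -> b -> c -> Int ~ Bool -> d
  unify a ~ Bool
  unify b -> c -> Int ~ d
_ _ : b -> c -> Int
u : e
\u._ : e -> e
  unify b -> c -> Int ~ (e -> e) -> f
  unify b ~ e -> e
  unify c -> Int ~ f
_ _ : c -> Int
w : h
\w._ : h -> h
  unify h -> h ~ Bool -> i
  unify h ~ Bool
  unify Bool ~ i
_ _ : Bool
\v._ : g -> Bool
  unify c -> Int ~ (g -> Bool) -> j
  unify c ~ g -> Bool
  unify Int ~ j
_ _ : Int
  unify Int ~ Int
  unify Int ~ Int
  unify Int ~ Int

Answer: Bool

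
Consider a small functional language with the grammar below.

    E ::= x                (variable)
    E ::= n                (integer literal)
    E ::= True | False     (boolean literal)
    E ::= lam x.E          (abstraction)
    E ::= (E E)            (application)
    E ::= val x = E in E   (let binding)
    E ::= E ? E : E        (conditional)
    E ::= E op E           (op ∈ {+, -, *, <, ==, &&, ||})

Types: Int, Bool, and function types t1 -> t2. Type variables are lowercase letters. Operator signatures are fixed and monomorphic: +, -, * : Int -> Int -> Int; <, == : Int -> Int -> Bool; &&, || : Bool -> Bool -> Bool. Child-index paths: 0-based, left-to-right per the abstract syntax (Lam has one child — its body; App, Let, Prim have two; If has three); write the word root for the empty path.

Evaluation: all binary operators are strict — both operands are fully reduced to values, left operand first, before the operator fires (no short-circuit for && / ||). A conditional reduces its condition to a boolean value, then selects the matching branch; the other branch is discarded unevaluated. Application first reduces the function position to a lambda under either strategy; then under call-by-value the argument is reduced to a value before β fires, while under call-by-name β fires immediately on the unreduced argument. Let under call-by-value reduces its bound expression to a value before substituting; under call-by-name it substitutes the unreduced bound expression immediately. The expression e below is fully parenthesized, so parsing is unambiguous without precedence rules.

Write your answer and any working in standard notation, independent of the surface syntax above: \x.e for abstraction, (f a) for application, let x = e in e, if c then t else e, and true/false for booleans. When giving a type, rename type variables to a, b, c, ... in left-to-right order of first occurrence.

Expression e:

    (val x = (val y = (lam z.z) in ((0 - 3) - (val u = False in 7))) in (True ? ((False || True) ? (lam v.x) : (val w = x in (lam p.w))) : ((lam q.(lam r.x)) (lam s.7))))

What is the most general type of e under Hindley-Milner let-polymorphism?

Derivation:
z : a
\z._ : a -> a
let y : forall. a -> a
  unify Int ~ Int
  unify Int ~ Int
  unify Int ~ Int
let u : Bool
  unify Int ~ Int
let x : Int
  unify Bool ~ Bool
  unify Bool ~ Bool
  unify Bool ~ Bool
  unify Bool ~ Bool
x : Int
\v._ : b -> Int
x : Int
let w : Int
w : Int
\p._ : c -> Int
  unify b -> Int ~ c -> Int
  unify b ~ c
  unify Int ~ Int
x : Int
\r._ : e -> Int
\q._ : d -> e -> Int
\s._ : f -> Int
  unify d -> e -> Int ~ (f -> Int) -> g
  unify d ~ f -> Int
  unify e -> Int ~ g
_ _ : e -> Int
  unify c -> Int ~ e -> Int
  unify c ~ e
  unify Int ~ Int

Answer: a -> Int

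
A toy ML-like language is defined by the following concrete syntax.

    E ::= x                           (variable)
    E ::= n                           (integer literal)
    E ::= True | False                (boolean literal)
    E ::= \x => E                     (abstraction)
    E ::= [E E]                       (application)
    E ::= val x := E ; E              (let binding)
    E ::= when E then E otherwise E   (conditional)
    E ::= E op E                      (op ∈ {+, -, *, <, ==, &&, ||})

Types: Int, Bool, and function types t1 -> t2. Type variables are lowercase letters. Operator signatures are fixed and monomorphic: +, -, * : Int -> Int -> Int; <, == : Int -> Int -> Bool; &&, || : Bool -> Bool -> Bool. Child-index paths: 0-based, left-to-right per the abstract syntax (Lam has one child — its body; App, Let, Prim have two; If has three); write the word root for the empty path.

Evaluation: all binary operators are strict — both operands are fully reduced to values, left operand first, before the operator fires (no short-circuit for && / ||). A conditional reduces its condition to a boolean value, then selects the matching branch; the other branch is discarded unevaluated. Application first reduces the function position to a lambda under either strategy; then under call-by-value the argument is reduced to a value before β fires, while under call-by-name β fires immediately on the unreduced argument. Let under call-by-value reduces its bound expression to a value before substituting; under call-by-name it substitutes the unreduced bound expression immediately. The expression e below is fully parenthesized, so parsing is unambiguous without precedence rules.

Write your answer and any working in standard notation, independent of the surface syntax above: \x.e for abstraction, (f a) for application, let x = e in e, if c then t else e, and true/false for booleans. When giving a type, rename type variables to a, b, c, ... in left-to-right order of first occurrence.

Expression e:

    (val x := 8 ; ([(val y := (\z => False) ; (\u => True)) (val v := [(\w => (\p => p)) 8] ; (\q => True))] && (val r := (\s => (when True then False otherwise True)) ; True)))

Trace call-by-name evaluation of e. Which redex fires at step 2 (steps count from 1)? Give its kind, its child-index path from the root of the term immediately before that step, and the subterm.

Trace:
step 0: (let x = 8 in (((let y = (\z.false) in (\u.true)) (let v = ((\w.(\p.p)) 8) in (\q.true))) && (let r = (\s.(if true then false else true)) in true)))
step 1: [let@root] (((let y = (\z.false) in (\u.true)) (let v = ((\w.(\p.p)) 8) in (\q.true))) && (let r = (\s.(if true then false else true)) in true))
step 2: [let@0.0] (((\u.true) (let v = ((\w.(\p.p)) 8) in (\q.true))) && (let r = (\s.(if true then false else true)) in true))

Answer: let at 0.0 : (let y = (\z.false) in (\u.true))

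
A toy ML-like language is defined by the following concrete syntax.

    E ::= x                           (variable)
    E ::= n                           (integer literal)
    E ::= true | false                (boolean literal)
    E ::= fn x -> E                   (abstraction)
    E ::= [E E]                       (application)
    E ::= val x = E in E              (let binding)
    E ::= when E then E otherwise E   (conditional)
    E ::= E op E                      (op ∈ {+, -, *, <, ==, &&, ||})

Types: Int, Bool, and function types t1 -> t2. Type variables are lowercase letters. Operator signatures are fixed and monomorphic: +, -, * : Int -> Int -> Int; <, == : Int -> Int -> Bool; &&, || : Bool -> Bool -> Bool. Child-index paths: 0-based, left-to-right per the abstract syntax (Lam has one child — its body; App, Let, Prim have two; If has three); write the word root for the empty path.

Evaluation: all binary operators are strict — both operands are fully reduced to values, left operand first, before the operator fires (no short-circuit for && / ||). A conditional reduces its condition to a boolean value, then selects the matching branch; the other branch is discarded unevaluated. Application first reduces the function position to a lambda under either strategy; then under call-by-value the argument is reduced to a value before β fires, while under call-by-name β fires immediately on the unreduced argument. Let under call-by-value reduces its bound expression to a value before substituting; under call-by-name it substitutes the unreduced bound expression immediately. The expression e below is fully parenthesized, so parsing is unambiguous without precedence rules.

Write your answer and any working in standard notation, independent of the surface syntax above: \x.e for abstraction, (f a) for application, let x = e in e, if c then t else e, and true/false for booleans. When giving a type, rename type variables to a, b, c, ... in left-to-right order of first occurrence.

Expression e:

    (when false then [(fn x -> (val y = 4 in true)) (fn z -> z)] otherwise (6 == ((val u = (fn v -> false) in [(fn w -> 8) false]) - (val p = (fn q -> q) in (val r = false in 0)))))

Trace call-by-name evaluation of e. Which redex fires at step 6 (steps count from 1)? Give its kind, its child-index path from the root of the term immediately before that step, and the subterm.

Trace:
step 0: (if false then ((\x.(let y = 4 in true)) (\z.z)) else (6 == ((let u = (\v.false) in ((\w.8) false)) - (let p = (\q.q) in (let r = false in 0)))))
step 1: [if@root] (6 == ((let u = (\v.false) in ((\w.8) false)) - (let p = (\q.q) in (let r = false in 0))))
step 2: [let@1.0] (6 == (((\w.8) false) - (let p = (\q.q) in (let r = false in 0))))
step 3: [beta@1.0] (6 == (8 - (let p = (\q.q) in (let r = false in 0))))
step 4: [let@1.1] (6 == (8 - (let r = false in 0)))
step 5: [let@1.1] (6 == (8 - 0))
step 6: [delta@1] (6 == 8)

Answer: delta at 1 : (8 - 0)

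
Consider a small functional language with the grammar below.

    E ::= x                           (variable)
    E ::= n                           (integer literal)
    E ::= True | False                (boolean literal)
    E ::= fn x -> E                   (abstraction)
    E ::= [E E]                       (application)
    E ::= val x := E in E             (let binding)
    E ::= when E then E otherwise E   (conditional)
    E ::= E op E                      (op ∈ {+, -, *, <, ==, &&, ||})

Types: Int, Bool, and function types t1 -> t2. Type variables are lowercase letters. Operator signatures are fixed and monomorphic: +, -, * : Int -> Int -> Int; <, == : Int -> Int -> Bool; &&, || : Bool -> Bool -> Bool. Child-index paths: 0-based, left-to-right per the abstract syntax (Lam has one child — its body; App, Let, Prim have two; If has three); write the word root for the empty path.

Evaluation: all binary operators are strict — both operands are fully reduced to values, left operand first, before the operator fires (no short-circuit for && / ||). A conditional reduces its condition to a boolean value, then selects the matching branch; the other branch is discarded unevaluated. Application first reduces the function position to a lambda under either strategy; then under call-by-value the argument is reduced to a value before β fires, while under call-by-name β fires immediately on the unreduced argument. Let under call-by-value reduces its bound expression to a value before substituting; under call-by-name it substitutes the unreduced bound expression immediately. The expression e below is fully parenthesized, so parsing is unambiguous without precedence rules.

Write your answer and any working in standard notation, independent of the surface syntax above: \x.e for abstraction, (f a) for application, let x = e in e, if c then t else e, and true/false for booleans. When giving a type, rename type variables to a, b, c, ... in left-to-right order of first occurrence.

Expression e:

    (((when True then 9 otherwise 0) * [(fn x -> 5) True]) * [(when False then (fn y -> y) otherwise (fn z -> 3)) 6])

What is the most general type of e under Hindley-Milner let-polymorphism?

Answer: Int

Working:
  unify Bool ~ Bool
  unify Int ~ Int
  unify Int ~ Int
\x._ : a -> Int
  unify a -> Int ~ Bool -> b
  unify a ~ Bool
  unify Int ~ b
_ _ : Int
  unify Int ~ Int
  unify Int ~ Int
  unify Bool ~ Bool
y : c
\y._ : c -> c
\z._ : d -> Int
  unify c -> c ~ d -> Int
  unify c ~ d
  unify d ~ Int
  unify Int -> Int ~ Int -> e
  unify Int ~ Int
  unify Int ~ e
_ _ : Int
  unify Int ~ Int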